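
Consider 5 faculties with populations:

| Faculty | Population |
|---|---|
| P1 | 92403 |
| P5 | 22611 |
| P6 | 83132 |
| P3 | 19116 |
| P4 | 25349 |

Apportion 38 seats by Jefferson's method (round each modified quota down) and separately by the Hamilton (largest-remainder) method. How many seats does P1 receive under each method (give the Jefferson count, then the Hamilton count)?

Jefferson: P1 15, P5 3, P6 13, P3 3, P4 4.
Hamilton: P1 14, P5 4, P6 13, P3 3, P4 4.
P1 gets 15 under Jefferson and 14 under Hamilton.

15 and 14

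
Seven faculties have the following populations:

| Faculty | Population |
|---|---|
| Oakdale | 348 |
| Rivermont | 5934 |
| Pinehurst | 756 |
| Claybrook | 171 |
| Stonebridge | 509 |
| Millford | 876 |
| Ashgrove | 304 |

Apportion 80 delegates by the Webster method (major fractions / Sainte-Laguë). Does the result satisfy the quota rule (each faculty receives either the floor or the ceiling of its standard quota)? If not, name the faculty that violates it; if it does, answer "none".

Rivermont

Standard quotas: Oakdale 3.129, Rivermont 53.351, Pinehurst 6.797, Claybrook 1.537, Stonebridge 4.576, Millford 7.876, Ashgrove 2.733.
Webster allocation: Oakdale 3, Rivermont 52, Pinehurst 7, Claybrook 2, Stonebridge 5, Millford 8, Ashgrove 3.
Rivermont has quota 53.351 (lower 53, upper 54) but receives 52 — outside the quota interval.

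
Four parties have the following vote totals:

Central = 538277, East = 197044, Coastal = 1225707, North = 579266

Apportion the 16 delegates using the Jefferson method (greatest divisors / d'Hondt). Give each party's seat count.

Central 3; East 1; Coastal 8; North 4

Standard divisor 2540294/16 ≈ 158768.375; standard quotas: Central 3.390, East 1.241, Coastal 7.720, North 3.648.
Rounding down gives 3, 1, 7, 3 = 14 seats, so the divisor must be adjusted.
With modified divisor 140500: modified quotas Central 3.831, East 1.402, Coastal 8.724, North 4.123.
Rounding down: Central 3, East 1, Coastal 8, North 4 (total 16).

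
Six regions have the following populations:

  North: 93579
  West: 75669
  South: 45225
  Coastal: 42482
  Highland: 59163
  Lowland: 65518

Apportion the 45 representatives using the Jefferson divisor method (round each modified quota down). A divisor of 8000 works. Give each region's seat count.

With modified divisor 8000: modified quotas North 11.697, West 9.459, South 5.653, Coastal 5.310, Highland 7.395, Lowland 8.190.
Rounding down: North 11, West 9, South 5, Coastal 5, Highland 7, Lowland 8 (total 45).

North 11, West 9, South 5, Coastal 5, Highland 7, Lowland 8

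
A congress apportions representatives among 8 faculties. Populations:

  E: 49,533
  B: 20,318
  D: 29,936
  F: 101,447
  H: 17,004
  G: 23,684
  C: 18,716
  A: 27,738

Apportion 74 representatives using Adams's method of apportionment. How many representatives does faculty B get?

Standard divisor 288376/74 ≈ 3896.973; standard quotas: E 12.711, B 5.214, D 7.682, F 26.032, H 4.363, G 6.078, C 4.803, A 7.118.
Rounding up gives 13, 6, 8, 27, 5, 7, 5, 8 = 79 seats, so the divisor must be adjusted.
With modified divisor 4100: modified quotas E 12.081, B 4.956, D 7.301, F 24.743, H 4.147, G 5.777, C 4.565, A 6.765.
Rounding up: E 13, B 5, D 8, F 25, H 5, G 6, C 5, A 7 (total 74).
B receives 5.

5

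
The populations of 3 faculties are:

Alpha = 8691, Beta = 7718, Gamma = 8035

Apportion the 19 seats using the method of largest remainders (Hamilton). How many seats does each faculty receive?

Alpha 7; Beta 6; Gamma 6

Total 24444; standard divisor 24444/19 ≈ 1286.526.
Standard quotas: Alpha 6.7554, Beta 5.9991, Gamma 6.2455.
Lower quotas: Alpha 6, Beta 5, Gamma 6 (sum 17, leaving 2 seats).
Remainders in descending order: Beta 0.9991, Alpha 0.7554, Gamma 0.2455.
The surplus seats go to Beta, Alpha.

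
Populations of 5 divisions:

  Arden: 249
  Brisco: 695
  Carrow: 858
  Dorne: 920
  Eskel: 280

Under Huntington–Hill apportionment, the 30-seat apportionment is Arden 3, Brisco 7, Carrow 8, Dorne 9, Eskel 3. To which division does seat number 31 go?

Carrow

Priority for the next seat is population ÷ (√(s·(s+1))).
Priorities: Arden 71.880, Brisco 92.873, Carrow 101.116, Dorne 96.977, Eskel 80.829.
Highest priority: Carrow.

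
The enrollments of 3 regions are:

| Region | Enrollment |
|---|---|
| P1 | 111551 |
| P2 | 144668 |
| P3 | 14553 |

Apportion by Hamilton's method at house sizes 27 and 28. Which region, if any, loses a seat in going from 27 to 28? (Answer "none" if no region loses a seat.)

P3

At 27 seats: P1 11, P2 14, P3 2.
At 28 seats: P1 12, P2 15, P3 1.
P3 drops from 2 to 1.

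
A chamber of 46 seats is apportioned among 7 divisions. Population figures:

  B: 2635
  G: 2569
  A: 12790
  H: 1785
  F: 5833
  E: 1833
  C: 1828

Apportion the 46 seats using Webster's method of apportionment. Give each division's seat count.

Standard divisor 29273/46 ≈ 636.37; standard quotas: B 4.141, G 4.037, A 20.098, H 2.805, F 9.166, E 2.880, C 2.873.
Rounding to the nearest integer gives B 4, G 4, A 20, H 3, F 9, E 3, C 3 — total 46, matching the house size, so no adjustment is needed.

B 4, G 4, A 20, H 3, F 9, E 3, C 3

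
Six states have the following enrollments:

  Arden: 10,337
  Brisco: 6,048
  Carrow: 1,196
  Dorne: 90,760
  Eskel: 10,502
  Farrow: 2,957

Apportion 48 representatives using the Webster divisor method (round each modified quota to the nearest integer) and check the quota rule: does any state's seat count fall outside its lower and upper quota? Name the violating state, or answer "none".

Standard quotas: Arden 4.074, Brisco 2.383, Carrow 0.471, Dorne 35.767, Eskel 4.139, Farrow 1.165.
Webster allocation: Arden 4, Brisco 2, Carrow 0, Dorne 37, Eskel 4, Farrow 1.
Dorne has quota 35.767 (lower 35, upper 36) but receives 37 — outside the quota interval.

Dorne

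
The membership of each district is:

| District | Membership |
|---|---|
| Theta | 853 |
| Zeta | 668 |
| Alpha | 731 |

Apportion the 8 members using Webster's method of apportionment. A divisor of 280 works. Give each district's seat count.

Theta=3; Zeta=2; Alpha=3

With modified divisor 280: modified quotas Theta 3.046, Zeta 2.386, Alpha 2.611.
Rounding to the nearest integer: Theta 3, Zeta 2, Alpha 3 (total 8).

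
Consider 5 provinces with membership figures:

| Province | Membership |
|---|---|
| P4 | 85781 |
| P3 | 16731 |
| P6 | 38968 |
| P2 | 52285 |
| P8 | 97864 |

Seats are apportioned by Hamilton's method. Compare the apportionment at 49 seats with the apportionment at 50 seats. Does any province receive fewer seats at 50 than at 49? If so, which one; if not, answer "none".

P6

At 49 seats: P4 14, P3 3, P6 7, P2 9, P8 16.
At 50 seats: P4 15, P3 3, P6 6, P2 9, P8 17.
P6 drops from 7 to 6.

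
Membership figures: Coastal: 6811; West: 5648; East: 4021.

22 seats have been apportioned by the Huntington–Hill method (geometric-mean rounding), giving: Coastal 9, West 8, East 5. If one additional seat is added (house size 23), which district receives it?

Priority for the next seat is population ÷ (√(s·(s+1))).
Priorities: Coastal 717.942, West 665.623, East 734.131.
Highest priority: East.

East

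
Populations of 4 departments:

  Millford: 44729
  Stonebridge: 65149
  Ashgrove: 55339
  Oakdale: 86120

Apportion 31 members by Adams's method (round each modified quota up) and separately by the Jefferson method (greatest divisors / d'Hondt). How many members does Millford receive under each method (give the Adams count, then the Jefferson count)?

Adams: Millford 6, Stonebridge 8, Ashgrove 7, Oakdale 10.
Jefferson: Millford 5, Stonebridge 8, Ashgrove 7, Oakdale 11.
Millford gets 6 under Adams and 5 under Jefferson.

6 and 5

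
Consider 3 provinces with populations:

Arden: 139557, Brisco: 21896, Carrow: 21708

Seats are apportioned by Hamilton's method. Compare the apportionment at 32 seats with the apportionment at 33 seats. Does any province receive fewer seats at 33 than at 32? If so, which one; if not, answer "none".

none

At 32 seats: Arden 24, Brisco 4, Carrow 4.
At 33 seats: Arden 25, Brisco 4, Carrow 4.
No province's allocation decreased.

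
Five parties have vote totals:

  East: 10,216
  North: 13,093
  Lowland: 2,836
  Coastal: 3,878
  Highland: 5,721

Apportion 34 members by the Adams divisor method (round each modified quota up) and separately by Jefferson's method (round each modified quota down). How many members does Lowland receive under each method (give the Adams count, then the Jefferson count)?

3 and 2

Adams: East 9, North 12, Lowland 3, Coastal 4, Highland 6.
Jefferson: East 10, North 13, Lowland 2, Coastal 4, Highland 5.
Lowland gets 3 under Adams and 2 under Jefferson.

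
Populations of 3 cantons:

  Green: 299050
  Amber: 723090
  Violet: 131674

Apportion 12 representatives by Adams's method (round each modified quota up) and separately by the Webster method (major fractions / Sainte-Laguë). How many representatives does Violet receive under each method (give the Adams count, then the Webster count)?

2 and 1

Adams: Green 3, Amber 7, Violet 2.
Webster: Green 3, Amber 8, Violet 1.
Violet gets 2 under Adams and 1 under Webster.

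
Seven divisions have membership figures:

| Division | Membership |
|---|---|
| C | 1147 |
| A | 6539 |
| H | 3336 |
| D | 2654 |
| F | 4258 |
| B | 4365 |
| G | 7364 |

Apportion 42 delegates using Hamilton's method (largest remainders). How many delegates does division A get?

9

Standard divisor: 29663 ÷ 42 ≈ 706.262.
Standard quotas: C 1.6240, A 9.2586, H 4.7235, D 3.7578, F 6.0289, B 6.1804, G 10.4267.
Lower quotas: C 1, A 9, H 4, D 3, F 6, B 6, G 10 (sum 39, leaving 3 seats).
Remainders in descending order: D 0.7578, H 0.7235, C 0.6240, G 0.4267, A 0.2586, B 0.1804, F 0.0289.
The surplus seats go to D, H, C.
A receives 9.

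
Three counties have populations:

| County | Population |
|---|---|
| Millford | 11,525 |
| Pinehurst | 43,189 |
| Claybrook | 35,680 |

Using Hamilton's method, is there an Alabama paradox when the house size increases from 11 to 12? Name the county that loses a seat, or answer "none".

At 11 seats: Millford 2, Pinehurst 5, Claybrook 4.
At 12 seats: Millford 1, Pinehurst 6, Claybrook 5.
Millford drops from 2 to 1.

Millford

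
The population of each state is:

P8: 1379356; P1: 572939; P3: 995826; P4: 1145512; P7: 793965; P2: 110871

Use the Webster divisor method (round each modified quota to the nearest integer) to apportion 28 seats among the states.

Standard divisor 4998469/28 ≈ 178516.75; standard quotas: P8 7.727, P1 3.209, P3 5.578, P4 6.417, P7 4.448, P2 0.621.
Rounding to the nearest integer gives P8 8, P1 3, P3 6, P4 6, P7 4, P2 1 — total 28, matching the house size, so no adjustment is needed.

P8: 8, P1: 3, P3: 6, P4: 6, P7: 4, P2: 1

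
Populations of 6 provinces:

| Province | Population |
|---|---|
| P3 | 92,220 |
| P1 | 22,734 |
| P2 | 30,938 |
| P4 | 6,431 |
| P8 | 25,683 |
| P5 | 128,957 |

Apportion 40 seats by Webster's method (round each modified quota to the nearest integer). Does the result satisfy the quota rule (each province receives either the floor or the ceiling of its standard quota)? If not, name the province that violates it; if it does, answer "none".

none

Standard quotas: P3 12.017, P1 2.962, P2 4.031, P4 0.838, P8 3.347, P5 16.804.
Webster allocation: P3 12, P1 3, P2 4, P4 1, P8 3, P5 17.
Every allocation lies between the lower and upper quota.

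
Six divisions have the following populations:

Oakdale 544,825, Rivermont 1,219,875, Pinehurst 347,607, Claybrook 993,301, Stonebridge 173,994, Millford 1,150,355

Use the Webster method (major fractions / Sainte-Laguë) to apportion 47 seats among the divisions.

Standard divisor 4429957/47 ≈ 94254.404; standard quotas: Oakdale 5.780, Rivermont 12.942, Pinehurst 3.688, Claybrook 10.539, Stonebridge 1.846, Millford 12.205.
Rounding to the nearest integer gives 6, 13, 4, 11, 2, 12 = 48 seats, so the divisor must be adjusted.
With modified divisor 96100: modified quotas Oakdale 5.669, Rivermont 12.694, Pinehurst 3.617, Claybrook 10.336, Stonebridge 1.811, Millford 11.970.
Rounding to the nearest integer: Oakdale 6, Rivermont 13, Pinehurst 4, Claybrook 10, Stonebridge 2, Millford 12 (total 47).

Oakdale=6, Rivermont=13, Pinehurst=4, Claybrook=10, Stonebridge=2, Millford=12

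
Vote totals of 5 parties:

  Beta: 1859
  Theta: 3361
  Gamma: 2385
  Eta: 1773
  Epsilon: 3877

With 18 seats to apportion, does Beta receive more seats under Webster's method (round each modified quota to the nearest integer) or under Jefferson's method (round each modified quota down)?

Webster

Webster: Beta 3, Theta 5, Gamma 3, Eta 2, Epsilon 5.
Jefferson: Beta 2, Theta 5, Gamma 3, Eta 2, Epsilon 6.
Beta gets 3 under Webster and 2 under Jefferson.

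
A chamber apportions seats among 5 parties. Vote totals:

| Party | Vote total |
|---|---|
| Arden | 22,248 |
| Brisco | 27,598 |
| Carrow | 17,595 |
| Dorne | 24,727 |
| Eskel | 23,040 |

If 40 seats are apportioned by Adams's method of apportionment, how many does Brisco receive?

9

Standard divisor 115208/40 ≈ 2880.2; standard quotas: Arden 7.724, Brisco 9.582, Carrow 6.109, Dorne 8.585, Eskel 7.999.
Rounding up gives 8, 10, 7, 9, 8 = 42 seats, so the divisor must be adjusted.
With modified divisor 3080: modified quotas Arden 7.223, Brisco 8.960, Carrow 5.713, Dorne 8.028, Eskel 7.481.
Rounding up: Arden 8, Brisco 9, Carrow 6, Dorne 9, Eskel 8 (total 40).
Brisco receives 9.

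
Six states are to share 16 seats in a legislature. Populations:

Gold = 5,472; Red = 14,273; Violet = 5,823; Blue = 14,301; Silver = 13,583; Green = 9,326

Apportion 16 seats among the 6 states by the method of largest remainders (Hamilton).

Gold: 1, Red: 4, Violet: 2, Blue: 4, Silver: 3, Green: 2

Standard divisor: 62778 ÷ 16 ≈ 3923.625.
Standard quotas: Gold 1.3946, Red 3.6377, Violet 1.4841, Blue 3.6448, Silver 3.4618, Green 2.3769.
Lower quotas: Gold 1, Red 3, Violet 1, Blue 3, Silver 3, Green 2 (sum 13, leaving 3 seats).
Remainders in descending order: Blue 0.6448, Red 0.6377, Violet 0.4841, Silver 0.4618, Gold 0.3946, Green 0.3769.
The surplus seats go to Blue, Red, Violet.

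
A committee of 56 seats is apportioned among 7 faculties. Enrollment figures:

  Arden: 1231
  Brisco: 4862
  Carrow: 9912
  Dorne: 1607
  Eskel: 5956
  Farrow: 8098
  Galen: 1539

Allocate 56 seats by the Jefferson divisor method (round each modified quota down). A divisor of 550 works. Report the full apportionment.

Arden: 2, Brisco: 8, Carrow: 18, Dorne: 2, Eskel: 10, Farrow: 14, Galen: 2

With modified divisor 550: modified quotas Arden 2.238, Brisco 8.840, Carrow 18.022, Dorne 2.922, Eskel 10.829, Farrow 14.724, Galen 2.798.
Rounding down: Arden 2, Brisco 8, Carrow 18, Dorne 2, Eskel 10, Farrow 14, Galen 2 (total 56).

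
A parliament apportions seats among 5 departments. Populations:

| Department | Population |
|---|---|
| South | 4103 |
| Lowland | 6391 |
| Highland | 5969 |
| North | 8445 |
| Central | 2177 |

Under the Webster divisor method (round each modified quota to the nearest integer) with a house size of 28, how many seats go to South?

Standard divisor 27085/28 ≈ 967.321; standard quotas: South 4.242, Lowland 6.607, Highland 6.171, North 8.730, Central 2.251.
Rounding to the nearest integer gives South 4, Lowland 7, Highland 6, North 9, Central 2 — total 28, matching the house size, so no adjustment is needed.
South receives 4.

4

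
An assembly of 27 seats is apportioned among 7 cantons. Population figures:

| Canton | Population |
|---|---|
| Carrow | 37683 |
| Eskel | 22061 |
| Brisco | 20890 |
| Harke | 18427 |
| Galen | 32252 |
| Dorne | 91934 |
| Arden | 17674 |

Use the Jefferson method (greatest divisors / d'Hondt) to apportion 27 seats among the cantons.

Carrow 4, Eskel 2, Brisco 2, Harke 2, Galen 4, Dorne 11, Arden 2

Standard divisor 240921/27 ≈ 8923; standard quotas: Carrow 4.223, Eskel 2.472, Brisco 2.341, Harke 2.065, Galen 3.614, Dorne 10.303, Arden 1.981.
Rounding down gives 4, 2, 2, 2, 3, 10, 1 = 24 seats, so the divisor must be adjusted.
With modified divisor 7900: modified quotas Carrow 4.770, Eskel 2.793, Brisco 2.644, Harke 2.333, Galen 4.083, Dorne 11.637, Arden 2.237.
Rounding down: Carrow 4, Eskel 2, Brisco 2, Harke 2, Galen 4, Dorne 11, Arden 2 (total 27).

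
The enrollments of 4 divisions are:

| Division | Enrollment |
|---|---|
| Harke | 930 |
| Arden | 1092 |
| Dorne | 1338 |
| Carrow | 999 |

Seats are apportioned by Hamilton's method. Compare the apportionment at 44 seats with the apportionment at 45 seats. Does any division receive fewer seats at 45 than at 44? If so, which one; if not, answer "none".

none

At 44 seats: Harke 9, Arden 11, Dorne 14, Carrow 10.
At 45 seats: Harke 10, Arden 11, Dorne 14, Carrow 10.
No division's allocation decreased.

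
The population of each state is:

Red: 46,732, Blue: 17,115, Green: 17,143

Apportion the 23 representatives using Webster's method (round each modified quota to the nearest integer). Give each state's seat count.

Standard divisor 80990/23 ≈ 3521.304; standard quotas: Red 13.271, Blue 4.860, Green 4.868.
Rounding to the nearest integer gives Red 13, Blue 5, Green 5 — total 23, matching the house size, so no adjustment is needed.

Red=13, Blue=5, Green=5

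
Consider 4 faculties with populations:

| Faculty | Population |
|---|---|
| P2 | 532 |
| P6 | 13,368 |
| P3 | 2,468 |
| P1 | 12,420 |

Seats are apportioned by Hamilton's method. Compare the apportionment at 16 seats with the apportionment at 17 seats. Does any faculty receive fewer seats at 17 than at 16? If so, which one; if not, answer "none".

At 16 seats: P2 0, P6 8, P3 1, P1 7.
At 17 seats: P2 0, P6 8, P3 2, P1 7.
No faculty's allocation decreased.

none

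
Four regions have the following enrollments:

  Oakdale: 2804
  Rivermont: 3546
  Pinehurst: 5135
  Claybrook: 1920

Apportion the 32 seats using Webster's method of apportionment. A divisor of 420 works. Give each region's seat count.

Oakdale=7; Rivermont=8; Pinehurst=12; Claybrook=5

With modified divisor 420: modified quotas Oakdale 6.676, Rivermont 8.443, Pinehurst 12.226, Claybrook 4.571.
Rounding to the nearest integer: Oakdale 7, Rivermont 8, Pinehurst 12, Claybrook 5 (total 32).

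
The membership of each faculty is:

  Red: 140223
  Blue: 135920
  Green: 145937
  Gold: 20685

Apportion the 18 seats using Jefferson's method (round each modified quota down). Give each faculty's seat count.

Standard divisor 442765/18 ≈ 24598.056; standard quotas: Red 5.701, Blue 5.526, Green 5.933, Gold 0.841.
Rounding down gives 5, 5, 5, 0 = 15 seats, so the divisor must be adjusted.
With modified divisor 21800: modified quotas Red 6.432, Blue 6.235, Green 6.694, Gold 0.949.
Rounding down: Red 6, Blue 6, Green 6, Gold 0 (total 18).

Red 6; Blue 6; Green 6; Gold 0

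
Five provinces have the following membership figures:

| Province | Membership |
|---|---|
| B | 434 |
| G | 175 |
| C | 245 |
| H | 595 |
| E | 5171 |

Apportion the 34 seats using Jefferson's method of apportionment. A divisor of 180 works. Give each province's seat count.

With modified divisor 180: modified quotas B 2.411, G 0.972, C 1.361, H 3.306, E 28.728.
Rounding down: B 2, G 0, C 1, H 3, E 28 (total 34).

B 2, G 0, C 1, H 3, E 28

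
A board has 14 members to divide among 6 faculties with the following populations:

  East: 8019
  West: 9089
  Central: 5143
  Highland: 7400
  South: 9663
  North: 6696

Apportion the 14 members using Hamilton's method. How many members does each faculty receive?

Standard divisor: 46010 ÷ 14 ≈ 3286.429.
Standard quotas: East 2.4400, West 2.7656, Central 1.5649, Highland 2.2517, South 2.9403, North 2.0375.
Lower quotas: East 2, West 2, Central 1, Highland 2, South 2, North 2 (sum 11, leaving 3 seats).
Remainders in descending order: South 0.9403, West 0.7656, Central 0.5649, East 0.4400, Highland 0.2517, North 0.0375.
The surplus seats go to South, West, Central.

East: 2, West: 3, Central: 2, Highland: 2, South: 3, North: 2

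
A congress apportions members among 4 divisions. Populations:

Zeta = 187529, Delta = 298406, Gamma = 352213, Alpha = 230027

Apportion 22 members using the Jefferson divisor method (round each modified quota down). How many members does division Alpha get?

Standard divisor 1068175/22 ≈ 48553.409; standard quotas: Zeta 3.862, Delta 6.146, Gamma 7.254, Alpha 4.738.
Rounding down gives 3, 6, 7, 4 = 20 seats, so the divisor must be adjusted.
With modified divisor 45000: modified quotas Zeta 4.167, Delta 6.631, Gamma 7.827, Alpha 5.112.
Rounding down: Zeta 4, Delta 6, Gamma 7, Alpha 5 (total 22).
Alpha receives 5.

5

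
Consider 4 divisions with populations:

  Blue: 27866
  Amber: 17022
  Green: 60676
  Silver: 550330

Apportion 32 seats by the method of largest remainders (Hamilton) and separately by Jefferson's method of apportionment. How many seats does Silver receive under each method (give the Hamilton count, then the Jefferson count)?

27 and 28

Hamilton: Blue 1, Amber 1, Green 3, Silver 27.
Jefferson: Blue 1, Amber 0, Green 3, Silver 28.
Silver gets 27 under Hamilton and 28 under Jefferson.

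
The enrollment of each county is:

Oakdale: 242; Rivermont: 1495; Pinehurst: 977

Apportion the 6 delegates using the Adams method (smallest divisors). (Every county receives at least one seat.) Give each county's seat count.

Standard divisor 2714/6 ≈ 452.333; standard quotas: Oakdale 0.535, Rivermont 3.305, Pinehurst 2.160.
Rounding up gives 1, 4, 3 = 8 seats, so the divisor must be adjusted.
With modified divisor 600: modified quotas Oakdale 0.403, Rivermont 2.492, Pinehurst 1.628.
Rounding up: Oakdale 1, Rivermont 3, Pinehurst 2 (total 6).

Oakdale 1, Rivermont 3, Pinehurst 2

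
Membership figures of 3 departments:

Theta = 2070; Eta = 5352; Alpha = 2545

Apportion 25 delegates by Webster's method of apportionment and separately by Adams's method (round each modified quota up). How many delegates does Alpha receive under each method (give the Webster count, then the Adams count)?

Webster: Theta 5, Eta 14, Alpha 6.
Adams: Theta 5, Eta 13, Alpha 7.
Alpha gets 6 under Webster and 7 under Adams.

6 and 7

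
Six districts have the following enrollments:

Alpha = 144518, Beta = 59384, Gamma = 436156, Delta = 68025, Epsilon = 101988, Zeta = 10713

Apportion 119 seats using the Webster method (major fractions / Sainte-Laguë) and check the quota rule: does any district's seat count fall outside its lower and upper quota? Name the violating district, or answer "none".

Gamma

Standard quotas: Alpha 20.953, Beta 8.610, Gamma 63.235, Delta 9.862, Epsilon 14.787, Zeta 1.553.
Webster allocation: Alpha 21, Beta 9, Gamma 62, Delta 10, Epsilon 15, Zeta 2.
Gamma has quota 63.235 (lower 63, upper 64) but receives 62 — outside the quota interval.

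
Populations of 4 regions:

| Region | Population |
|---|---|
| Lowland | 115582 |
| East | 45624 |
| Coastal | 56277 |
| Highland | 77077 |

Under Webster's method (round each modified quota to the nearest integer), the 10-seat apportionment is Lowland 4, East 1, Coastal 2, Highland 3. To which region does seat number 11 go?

East

Priority for the next seat is population ÷ (current seats + 0.5).
Priorities: Lowland 25684.889, East 30416.000, Coastal 22510.800, Highland 22022.000.
Highest priority: East.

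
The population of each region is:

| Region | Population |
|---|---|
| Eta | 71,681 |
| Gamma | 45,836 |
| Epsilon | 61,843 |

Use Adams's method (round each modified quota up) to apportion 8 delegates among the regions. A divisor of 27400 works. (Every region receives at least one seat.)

Eta 3, Gamma 2, Epsilon 3

With modified divisor 27400: modified quotas Eta 2.616, Gamma 1.673, Epsilon 2.257.
Rounding up: Eta 3, Gamma 2, Epsilon 3 (total 8).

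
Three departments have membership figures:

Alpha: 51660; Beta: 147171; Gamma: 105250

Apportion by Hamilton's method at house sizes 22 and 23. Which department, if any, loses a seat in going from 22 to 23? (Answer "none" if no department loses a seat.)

none

At 22 seats: Alpha 4, Beta 11, Gamma 7.
At 23 seats: Alpha 4, Beta 11, Gamma 8.
No department's allocation decreased.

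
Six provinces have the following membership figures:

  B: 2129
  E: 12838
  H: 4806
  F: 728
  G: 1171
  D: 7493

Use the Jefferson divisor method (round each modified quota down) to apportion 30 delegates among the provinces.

B=2, E=14, H=5, F=0, G=1, D=8

Standard divisor 29165/30 ≈ 972.167; standard quotas: B 2.190, E 13.206, H 4.944, F 0.749, G 1.205, D 7.708.
Rounding down gives 2, 13, 4, 0, 1, 7 = 27 seats, so the divisor must be adjusted.
With modified divisor 900: modified quotas B 2.366, E 14.264, H 5.340, F 0.809, G 1.301, D 8.326.
Rounding down: B 2, E 14, H 5, F 0, G 1, D 8 (total 30).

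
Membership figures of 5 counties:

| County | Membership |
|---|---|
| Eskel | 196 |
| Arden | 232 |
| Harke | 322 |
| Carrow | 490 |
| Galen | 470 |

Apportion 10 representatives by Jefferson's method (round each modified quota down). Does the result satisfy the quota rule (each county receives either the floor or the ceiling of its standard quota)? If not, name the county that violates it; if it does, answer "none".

none

Standard quotas: Eskel 1.146, Arden 1.357, Harke 1.883, Carrow 2.865, Galen 2.749.
Jefferson allocation: Eskel 1, Arden 1, Harke 2, Carrow 3, Galen 3.
Every allocation lies between the lower and upper quota.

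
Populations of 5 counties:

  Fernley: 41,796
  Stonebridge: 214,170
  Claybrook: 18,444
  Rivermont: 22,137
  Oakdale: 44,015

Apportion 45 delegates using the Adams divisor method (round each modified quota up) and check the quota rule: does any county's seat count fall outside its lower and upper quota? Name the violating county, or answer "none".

Stonebridge

Standard quotas: Fernley 5.523, Stonebridge 28.299, Claybrook 2.437, Rivermont 2.925, Oakdale 5.816.
Adams allocation: Fernley 6, Stonebridge 27, Claybrook 3, Rivermont 3, Oakdale 6.
Stonebridge has quota 28.299 (lower 28, upper 29) but receives 27 — outside the quota interval.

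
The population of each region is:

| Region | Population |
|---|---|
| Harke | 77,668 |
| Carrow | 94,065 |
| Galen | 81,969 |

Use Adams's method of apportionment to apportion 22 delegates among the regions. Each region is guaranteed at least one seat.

Standard divisor 253702/22 ≈ 11531.909; standard quotas: Harke 6.735, Carrow 8.157, Galen 7.108.
Rounding up gives 7, 9, 8 = 24 seats, so the divisor must be adjusted.
With modified divisor 12400: modified quotas Harke 6.264, Carrow 7.586, Galen 6.610.
Rounding up: Harke 7, Carrow 8, Galen 7 (total 22).

Harke: 7, Carrow: 8, Galen: 7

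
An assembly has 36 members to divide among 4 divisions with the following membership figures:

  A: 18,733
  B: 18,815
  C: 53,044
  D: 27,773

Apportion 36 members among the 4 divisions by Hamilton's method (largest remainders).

The standard divisor is 118365/36 ≈ 3287.917.
Standard quotas: A 5.6975, B 5.7225, C 16.1330, D 8.4470.
Lower quotas: A 5, B 5, C 16, D 8 (sum 34, leaving 2 seats).
Remainders in descending order: B 0.7225, A 0.6975, D 0.4470, C 0.1330.
Largest remainders: B, A receive the extra seats.

A 6; B 6; C 16; D 8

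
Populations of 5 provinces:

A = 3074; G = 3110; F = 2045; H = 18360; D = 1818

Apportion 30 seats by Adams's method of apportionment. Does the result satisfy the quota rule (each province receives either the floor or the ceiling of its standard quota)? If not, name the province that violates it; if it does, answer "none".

Standard quotas: A 3.246, G 3.284, F 2.160, H 19.390, D 1.920.
Adams allocation: A 4, G 4, F 2, H 18, D 2.
H has quota 19.390 (lower 19, upper 20) but receives 18 — outside the quota interval.

H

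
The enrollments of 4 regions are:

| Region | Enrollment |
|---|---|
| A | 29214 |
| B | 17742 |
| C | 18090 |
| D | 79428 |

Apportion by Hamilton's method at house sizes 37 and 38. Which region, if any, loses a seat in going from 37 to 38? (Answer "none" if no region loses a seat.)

B

At 37 seats: A 7, B 5, C 5, D 20.
At 38 seats: A 8, B 4, C 5, D 21.
B drops from 5 to 4.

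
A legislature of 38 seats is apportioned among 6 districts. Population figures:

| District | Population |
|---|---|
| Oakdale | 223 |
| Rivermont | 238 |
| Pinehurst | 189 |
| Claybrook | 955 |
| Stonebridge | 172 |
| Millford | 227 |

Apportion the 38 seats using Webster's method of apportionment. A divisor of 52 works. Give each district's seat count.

Oakdale: 4, Rivermont: 5, Pinehurst: 4, Claybrook: 18, Stonebridge: 3, Millford: 4

With modified divisor 52: modified quotas Oakdale 4.288, Rivermont 4.577, Pinehurst 3.635, Claybrook 18.365, Stonebridge 3.308, Millford 4.365.
Rounding to the nearest integer: Oakdale 4, Rivermont 5, Pinehurst 4, Claybrook 18, Stonebridge 3, Millford 4 (total 38).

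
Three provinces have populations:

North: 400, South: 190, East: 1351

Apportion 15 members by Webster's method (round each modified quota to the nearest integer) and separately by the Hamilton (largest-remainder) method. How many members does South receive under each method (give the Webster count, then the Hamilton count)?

Webster: North 3, South 1, East 11.
Hamilton: North 3, South 2, East 10.
South gets 1 under Webster and 2 under Hamilton.

1 and 2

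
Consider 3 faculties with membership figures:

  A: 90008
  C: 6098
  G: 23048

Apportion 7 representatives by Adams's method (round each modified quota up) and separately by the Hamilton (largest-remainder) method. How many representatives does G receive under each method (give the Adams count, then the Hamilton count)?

2 and 1

Adams: A 4, C 1, G 2.
Hamilton: A 5, C 1, G 1.
G gets 2 under Adams and 1 under Hamilton.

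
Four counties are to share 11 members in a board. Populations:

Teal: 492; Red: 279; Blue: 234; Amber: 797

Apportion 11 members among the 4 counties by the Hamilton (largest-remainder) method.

Teal 3, Red 2, Blue 1, Amber 5

The standard divisor is 1802/11 ≈ 163.818.
Standard quotas: Teal 3.003, Red 1.703, Blue 1.428, Amber 4.865.
Lower quotas: Teal 3, Red 1, Blue 1, Amber 4 (sum 9, leaving 2 seats).
Remainders in descending order: Amber 0.865, Red 0.703, Blue 0.428, Teal 0.003.
The surplus seats go to Amber, Red.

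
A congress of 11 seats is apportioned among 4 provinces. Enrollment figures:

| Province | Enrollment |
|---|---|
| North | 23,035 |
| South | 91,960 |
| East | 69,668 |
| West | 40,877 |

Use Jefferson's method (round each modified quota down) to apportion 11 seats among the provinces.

North 1; South 5; East 3; West 2

Standard divisor 225540/11 ≈ 20503.636; standard quotas: North 1.123, South 4.485, East 3.398, West 1.994.
Rounding down gives 1, 4, 3, 1 = 9 seats, so the divisor must be adjusted.
With modified divisor 17900: modified quotas North 1.287, South 5.137, East 3.892, West 2.284.
Rounding down: North 1, South 5, East 3, West 2 (total 11).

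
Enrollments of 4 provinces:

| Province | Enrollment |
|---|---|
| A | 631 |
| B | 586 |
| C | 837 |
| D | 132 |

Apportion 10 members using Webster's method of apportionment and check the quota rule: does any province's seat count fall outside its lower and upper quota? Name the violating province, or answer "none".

none

Standard quotas: A 2.887, B 2.681, C 3.829, D 0.604.
Webster allocation: A 3, B 2, C 4, D 1.
Every allocation lies between the lower and upper quota.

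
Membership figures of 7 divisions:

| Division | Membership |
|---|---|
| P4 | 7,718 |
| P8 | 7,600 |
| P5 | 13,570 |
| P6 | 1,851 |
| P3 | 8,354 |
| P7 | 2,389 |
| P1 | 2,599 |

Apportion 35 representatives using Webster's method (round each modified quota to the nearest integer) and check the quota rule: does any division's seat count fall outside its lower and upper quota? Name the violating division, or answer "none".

none

Standard quotas: P4 6.128, P8 6.034, P5 10.774, P6 1.470, P3 6.633, P7 1.897, P1 2.064.
Webster allocation: P4 6, P8 6, P5 11, P6 1, P3 7, P7 2, P1 2.
Every allocation lies between the lower and upper quota.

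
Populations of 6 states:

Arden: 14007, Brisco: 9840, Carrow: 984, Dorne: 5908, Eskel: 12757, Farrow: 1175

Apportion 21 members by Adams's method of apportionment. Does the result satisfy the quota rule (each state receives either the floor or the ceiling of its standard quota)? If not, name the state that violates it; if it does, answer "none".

none

Standard quotas: Arden 6.585, Brisco 4.626, Carrow 0.463, Dorne 2.777, Eskel 5.997, Farrow 0.552.
Adams allocation: Arden 6, Brisco 4, Carrow 1, Dorne 3, Eskel 6, Farrow 1.
Every allocation lies between the lower and upper quota.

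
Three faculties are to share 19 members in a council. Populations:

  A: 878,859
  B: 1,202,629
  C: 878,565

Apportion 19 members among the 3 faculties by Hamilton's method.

The standard divisor is 2960053/19 ≈ 155792.263.
Standard quotas: A 5.6412, B 7.7194, C 5.6393.
Lower quotas: A 5, B 7, C 5 (sum 17, leaving 2 seats).
Remainders in descending order: B 0.7194, A 0.6412, C 0.6393.
The surplus seats go to B, A.

A 6, B 8, C 5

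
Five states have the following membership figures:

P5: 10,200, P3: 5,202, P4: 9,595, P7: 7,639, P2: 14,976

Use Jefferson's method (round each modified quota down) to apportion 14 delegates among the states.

Standard divisor 47612/14 ≈ 3400.857; standard quotas: P5 2.999, P3 1.530, P4 2.821, P7 2.246, P2 4.404.
Rounding down gives 2, 1, 2, 2, 4 = 11 seats, so the divisor must be adjusted.
With modified divisor 2800: modified quotas P5 3.643, P3 1.858, P4 3.427, P7 2.728, P2 5.349.
Rounding down: P5 3, P3 1, P4 3, P7 2, P2 5 (total 14).

P5 3, P3 1, P4 3, P7 2, P2 5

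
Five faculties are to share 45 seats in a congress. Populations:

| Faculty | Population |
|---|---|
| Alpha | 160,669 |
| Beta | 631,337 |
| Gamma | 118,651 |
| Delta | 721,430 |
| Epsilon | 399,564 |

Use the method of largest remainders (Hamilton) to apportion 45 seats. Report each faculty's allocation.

The standard divisor is 2031651/45 ≈ 45147.8.
Standard quotas: Alpha 3.5587, Beta 13.9838, Gamma 2.6281, Delta 15.9793, Epsilon 8.8501.
Lower quotas: Alpha 3, Beta 13, Gamma 2, Delta 15, Epsilon 8 (sum 41, leaving 4 seats).
Remainders in descending order: Beta 0.9838, Delta 0.9793, Epsilon 0.8501, Gamma 0.6281, Alpha 0.5587.
Largest remainders: Beta, Delta, Epsilon, Gamma receive the extra seats.

Alpha: 3, Beta: 14, Gamma: 3, Delta: 16, Epsilon: 9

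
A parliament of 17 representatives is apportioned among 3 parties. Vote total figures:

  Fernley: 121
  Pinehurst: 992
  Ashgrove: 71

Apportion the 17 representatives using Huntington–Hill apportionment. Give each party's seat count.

Fernley=2; Pinehurst=14; Ashgrove=1

With divisor 71: modified quotas Fernley 1.704, Pinehurst 13.972, Ashgrove 1.000.
Geometric-mean thresholds: Fernley √(1·2)=1.414, Pinehurst √(13·14)=13.491, Ashgrove √(1·2)=1.414.
Each quota rounded against its threshold gives Fernley 2, Pinehurst 14, Ashgrove 1 (total 17).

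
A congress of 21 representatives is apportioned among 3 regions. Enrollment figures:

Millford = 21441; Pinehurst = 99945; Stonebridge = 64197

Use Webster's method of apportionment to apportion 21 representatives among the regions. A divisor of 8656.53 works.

Millford: 2; Pinehurst: 12; Stonebridge: 7

With modified divisor 8656.53: modified quotas Millford 2.477, Pinehurst 11.546, Stonebridge 7.416.
Rounding to the nearest integer: Millford 2, Pinehurst 12, Stonebridge 7 (total 21).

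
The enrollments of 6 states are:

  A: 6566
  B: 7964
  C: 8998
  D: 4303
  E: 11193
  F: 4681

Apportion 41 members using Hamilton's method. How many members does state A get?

Total 43705; standard divisor 43705/41 ≈ 1065.976.
Standard quotas: A 6.1596, B 7.4711, C 8.4411, D 4.0367, E 10.5002, F 4.3913.
Lower quotas: A 6, B 7, C 8, D 4, E 10, F 4 (sum 39, leaving 2 seats).
Remainders in descending order: E 0.5002, B 0.4711, C 0.4411, F 0.3913, A 0.1596, D 0.0367.
Largest remainders: E, B receive the extra seats.
A receives 6.

6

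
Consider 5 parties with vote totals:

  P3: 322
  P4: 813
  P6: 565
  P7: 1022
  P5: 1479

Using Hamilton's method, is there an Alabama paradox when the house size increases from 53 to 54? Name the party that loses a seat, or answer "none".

none

At 53 seats: P3 4, P4 10, P6 7, P7 13, P5 19.
At 54 seats: P3 4, P4 11, P6 7, P7 13, P5 19.
No party's allocation decreased.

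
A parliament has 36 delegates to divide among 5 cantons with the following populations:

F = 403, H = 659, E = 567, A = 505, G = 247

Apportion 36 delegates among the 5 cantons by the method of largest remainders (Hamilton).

Total 2381; standard divisor 2381/36 ≈ 66.139.
Standard quotas: F 6.093, H 9.964, E 8.573, A 7.635, G 3.735.
Lower quotas: F 6, H 9, E 8, A 7, G 3 (sum 33, leaving 3 seats).
Remainders in descending order: H 0.964, G 0.735, A 0.635, E 0.573, F 0.093.
The surplus seats go to H, G, A.

F: 6, H: 10, E: 8, A: 8, G: 4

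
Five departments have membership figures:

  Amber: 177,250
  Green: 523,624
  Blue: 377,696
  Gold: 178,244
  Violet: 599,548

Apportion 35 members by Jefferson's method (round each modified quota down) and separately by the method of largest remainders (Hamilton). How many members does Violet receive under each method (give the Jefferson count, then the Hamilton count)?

Jefferson: Amber 3, Green 10, Blue 7, Gold 3, Violet 12.
Hamilton: Amber 3, Green 10, Blue 7, Gold 4, Violet 11.
Violet gets 12 under Jefferson and 11 under Hamilton.

12 and 11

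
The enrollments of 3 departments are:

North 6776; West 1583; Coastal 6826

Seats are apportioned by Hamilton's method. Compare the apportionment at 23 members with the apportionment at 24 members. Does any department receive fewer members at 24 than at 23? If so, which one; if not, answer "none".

West

At 23 seats: North 10, West 3, Coastal 10.
At 24 seats: North 11, West 2, Coastal 11.
West drops from 3 to 2.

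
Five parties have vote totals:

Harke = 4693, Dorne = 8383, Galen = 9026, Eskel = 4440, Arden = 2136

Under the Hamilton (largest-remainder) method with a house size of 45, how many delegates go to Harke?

8

The standard divisor is 28678/45 ≈ 637.289.
Standard quotas: Harke 7.3640, Dorne 13.1542, Galen 14.1631, Eskel 6.9670, Arden 3.3517.
Lower quotas: Harke 7, Dorne 13, Galen 14, Eskel 6, Arden 3 (sum 43, leaving 2 seats).
Remainders in descending order: Eskel 0.9670, Harke 0.3640, Arden 0.3517, Galen 0.1631, Dorne 0.1542.
The surplus seats go to Eskel, Harke.
Harke receives 8.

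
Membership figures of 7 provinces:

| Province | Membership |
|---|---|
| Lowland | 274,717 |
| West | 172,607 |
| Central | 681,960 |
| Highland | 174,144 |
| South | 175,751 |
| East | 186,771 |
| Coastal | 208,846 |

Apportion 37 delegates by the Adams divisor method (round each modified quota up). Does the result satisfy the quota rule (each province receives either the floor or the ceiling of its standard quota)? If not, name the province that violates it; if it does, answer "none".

Central

Standard quotas: Lowland 5.422, West 3.406, Central 13.459, Highland 3.437, South 3.469, East 3.686, Coastal 4.122.
Adams allocation: Lowland 5, West 4, Central 12, Highland 4, South 4, East 4, Coastal 4.
Central has quota 13.459 (lower 13, upper 14) but receives 12 — outside the quota interval.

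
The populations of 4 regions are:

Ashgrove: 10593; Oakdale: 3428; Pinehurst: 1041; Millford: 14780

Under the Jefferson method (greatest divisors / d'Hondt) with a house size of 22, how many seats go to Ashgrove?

8

Standard divisor 29842/22 ≈ 1356.455; standard quotas: Ashgrove 7.809, Oakdale 2.527, Pinehurst 0.767, Millford 10.896.
Rounding down gives 7, 2, 0, 10 = 19 seats, so the divisor must be adjusted.
With modified divisor 1200: modified quotas Ashgrove 8.828, Oakdale 2.857, Pinehurst 0.868, Millford 12.317.
Rounding down: Ashgrove 8, Oakdale 2, Pinehurst 0, Millford 12 (total 22).
Ashgrove receives 8.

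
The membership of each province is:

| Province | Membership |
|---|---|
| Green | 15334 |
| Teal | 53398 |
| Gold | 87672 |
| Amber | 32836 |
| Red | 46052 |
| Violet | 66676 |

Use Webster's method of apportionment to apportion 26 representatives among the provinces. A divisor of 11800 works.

With modified divisor 11800: modified quotas Green 1.299, Teal 4.525, Gold 7.430, Amber 2.783, Red 3.903, Violet 5.651.
Rounding to the nearest integer: Green 1, Teal 5, Gold 7, Amber 3, Red 4, Violet 6 (total 26).

Green 1, Teal 5, Gold 7, Amber 3, Red 4, Violet 6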